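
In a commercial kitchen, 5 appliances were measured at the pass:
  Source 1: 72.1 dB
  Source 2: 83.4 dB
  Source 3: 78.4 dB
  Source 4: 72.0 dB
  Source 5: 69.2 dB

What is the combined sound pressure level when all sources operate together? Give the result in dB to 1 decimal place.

85.2 dB

Sum in the linear (power) domain: Σ 10^(Lᵢ/10) = 10^(72.1/10) + 10^(83.4/10) + 10^(78.4/10) + 10^(72.0/10) + 10^(69.2/10) = 3.283e+08.
Combined level = 10 log₁₀(3.283e+08) = 85.2 dB.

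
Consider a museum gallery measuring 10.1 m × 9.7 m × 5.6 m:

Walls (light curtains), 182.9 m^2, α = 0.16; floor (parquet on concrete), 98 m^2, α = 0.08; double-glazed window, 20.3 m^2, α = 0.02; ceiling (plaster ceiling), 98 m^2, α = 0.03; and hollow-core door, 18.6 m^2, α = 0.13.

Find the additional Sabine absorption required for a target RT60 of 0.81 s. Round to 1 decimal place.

Equivalent absorption area: A₁ = 182.9*0.16 + 98*0.08 + 20.3*0.02 + 98*0.03 + 18.6*0.13 = 42.868 m^2.
Target A₂ = 0.161·548.632/0.81 = 109.049 sabins (V = 548.632 m³).
Additional absorption ΔA = 109.049 − 42.868 = 66.2 sabins.

66.2 sabins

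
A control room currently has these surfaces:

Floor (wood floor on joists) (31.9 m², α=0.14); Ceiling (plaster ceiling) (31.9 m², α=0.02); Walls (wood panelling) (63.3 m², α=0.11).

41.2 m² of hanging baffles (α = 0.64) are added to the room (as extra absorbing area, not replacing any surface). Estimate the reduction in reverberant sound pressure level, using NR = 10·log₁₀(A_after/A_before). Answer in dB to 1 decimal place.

5.0 dB

Summing Sᵢαᵢ: 4.466 + 0.638 + 6.963 → A_before = 12.067 sabins.
Treatment contributes 41.2·0.64 = 26.368 sabins.
A_after = 12.067 + 26.368 = 38.435 sabins.
NR = 10·log₁₀(38.435/12.067) = 5.0 dB.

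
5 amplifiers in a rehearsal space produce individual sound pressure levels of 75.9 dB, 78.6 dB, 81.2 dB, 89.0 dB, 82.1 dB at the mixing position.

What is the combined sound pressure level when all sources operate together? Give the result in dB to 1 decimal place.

90.8 dB

Sum in the linear (power) domain: Σ 10^(Lᵢ/10) = 10^(75.9/10) + 10^(78.6/10) + 10^(81.2/10) + 10^(89.0/10) + 10^(82.1/10) = 1.2e+09.
Back to dB: 10·log₁₀ Σ = 90.8 dB.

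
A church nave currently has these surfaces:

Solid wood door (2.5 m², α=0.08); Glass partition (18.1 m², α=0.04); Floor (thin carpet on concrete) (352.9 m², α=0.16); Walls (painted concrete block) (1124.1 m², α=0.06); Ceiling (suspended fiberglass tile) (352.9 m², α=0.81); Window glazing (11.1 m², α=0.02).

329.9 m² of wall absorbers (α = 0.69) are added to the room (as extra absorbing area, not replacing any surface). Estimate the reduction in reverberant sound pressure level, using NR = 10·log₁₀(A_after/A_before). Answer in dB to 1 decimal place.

1.9 dB

Total absorption A_before = 2.5×0.08 + 18.1×0.04 + 352.9×0.16 + 1124.1×0.06 + 352.9×0.81 + 11.1×0.02
  = 0.200 + 0.724 + 56.464 + 67.446 + 285.849 + 0.222 = 410.905 m² sabins.
Treatment contributes 329.9·0.69 = 227.631 sabins.
A_after = 410.905 + 227.631 = 638.536 sabins.
Reduction = 10 log₁₀(A_after/A_before) = 10 log₁₀(1.5540) = 1.9 dB.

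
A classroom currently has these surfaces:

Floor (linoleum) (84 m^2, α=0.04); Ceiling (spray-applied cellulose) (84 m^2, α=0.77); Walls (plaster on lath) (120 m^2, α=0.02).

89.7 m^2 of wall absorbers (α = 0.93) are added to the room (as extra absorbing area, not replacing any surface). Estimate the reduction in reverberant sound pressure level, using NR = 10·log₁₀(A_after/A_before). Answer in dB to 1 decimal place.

3.4 dB

Equivalent absorption area: A_before = 84×0.04 + 84×0.77 + 120×0.02 = 70.440 m^2.
Added absorption = 89.7 × 0.93 = 83.421 sabins.
A_after = 70.440 + 83.421 = 153.861 sabins.
NR = 10·log₁₀(153.861/70.440) = 3.4 dB.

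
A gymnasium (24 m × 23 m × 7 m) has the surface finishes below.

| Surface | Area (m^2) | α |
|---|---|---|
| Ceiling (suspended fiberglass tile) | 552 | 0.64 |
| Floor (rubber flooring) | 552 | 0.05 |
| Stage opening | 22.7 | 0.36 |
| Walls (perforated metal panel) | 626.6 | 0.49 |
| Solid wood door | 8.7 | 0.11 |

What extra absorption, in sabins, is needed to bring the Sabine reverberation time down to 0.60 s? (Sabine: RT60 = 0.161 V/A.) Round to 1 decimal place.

Summing Sᵢαᵢ: 353.280 + 27.600 + 8.172 + 307.034 + 0.957 → A₁ = 697.043 sabins.
For T = 0.60 s, need A₂ = 0.161·V/T = 0.161·3864/0.60 = 1036.840 sabins.
Shortfall: 1036.840 − 697.043 = 339.8 sabins.

339.8 sabins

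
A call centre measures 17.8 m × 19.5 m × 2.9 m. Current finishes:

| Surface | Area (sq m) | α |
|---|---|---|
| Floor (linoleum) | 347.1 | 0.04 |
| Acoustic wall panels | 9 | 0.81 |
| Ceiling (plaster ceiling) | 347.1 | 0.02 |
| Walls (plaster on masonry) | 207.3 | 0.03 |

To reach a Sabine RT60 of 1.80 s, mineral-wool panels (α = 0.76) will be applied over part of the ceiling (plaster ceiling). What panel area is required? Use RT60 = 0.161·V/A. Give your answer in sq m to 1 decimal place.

Summing Sᵢαᵢ: 13.884 + 7.290 + 6.942 + 6.219 → A₁ = 34.335 sabins.
Required A₂ = 0.161·1006.59/1.80 = 90.034 sabins.
ΔA needed = 90.034 − 34.335 = 55.699 sabins.
Net gain per sq m: Δα = 0.76 − 0.02 = 0.74.
Panel area = 55.699 / 0.74 = 75.3 sq m.

75.3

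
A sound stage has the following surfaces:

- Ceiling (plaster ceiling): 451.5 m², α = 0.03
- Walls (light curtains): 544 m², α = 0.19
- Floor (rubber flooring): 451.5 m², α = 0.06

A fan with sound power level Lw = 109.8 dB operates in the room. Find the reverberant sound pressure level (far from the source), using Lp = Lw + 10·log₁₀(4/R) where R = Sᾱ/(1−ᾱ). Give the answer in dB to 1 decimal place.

A = 143.995 sabins; S = 1447.0 m².
ᾱ = 143.995/1447.0 = 0.0995; R = Sᾱ/(1−ᾱ) = 143.995/(1−0.0995) = 159.906 m².
Lp = 109.8 + 10·log₁₀(4/159.906) = 109.8 + (-16.02) = 93.8 dB.

93.8 dB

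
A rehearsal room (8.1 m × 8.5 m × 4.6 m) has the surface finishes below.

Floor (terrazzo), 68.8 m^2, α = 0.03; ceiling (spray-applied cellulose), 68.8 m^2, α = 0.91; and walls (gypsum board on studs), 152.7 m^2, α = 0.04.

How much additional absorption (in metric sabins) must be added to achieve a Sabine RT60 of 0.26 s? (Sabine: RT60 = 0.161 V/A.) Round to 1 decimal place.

Total absorption A₁ = 68.8*0.03 + 68.8*0.91 + 152.7*0.04
  = 2.064 + 62.608 + 6.108 = 70.780 m^2 sabins.
V = 316.71 m³. Required absorption A₂ = 0.161 × 316.71 / 0.26 = 196.117 sabins.
Shortfall: 196.117 − 70.780 = 125.3 sabins.

125.3 sabins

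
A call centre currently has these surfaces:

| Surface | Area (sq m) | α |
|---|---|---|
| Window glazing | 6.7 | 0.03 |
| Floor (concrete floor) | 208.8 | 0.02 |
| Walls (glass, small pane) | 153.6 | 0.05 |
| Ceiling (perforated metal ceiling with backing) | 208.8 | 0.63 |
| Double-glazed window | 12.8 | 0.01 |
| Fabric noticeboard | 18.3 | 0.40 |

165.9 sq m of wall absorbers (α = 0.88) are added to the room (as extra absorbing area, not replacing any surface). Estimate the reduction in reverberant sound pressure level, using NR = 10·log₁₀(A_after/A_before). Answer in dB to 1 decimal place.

2.9 dB

A_before = Σ Sᵢαᵢ = 6.7·0.03 + 208.8·0.02 + 153.6·0.05 + 208.8·0.63 + 12.8·0.01 + 18.3·0.40 = 151.049 sabins.
Added absorption = 165.9 × 0.88 = 145.992 sabins.
A_after = 151.049 + 145.992 = 297.041 sabins.
NR = 10·log₁₀(297.041/151.049) = 2.9 dB.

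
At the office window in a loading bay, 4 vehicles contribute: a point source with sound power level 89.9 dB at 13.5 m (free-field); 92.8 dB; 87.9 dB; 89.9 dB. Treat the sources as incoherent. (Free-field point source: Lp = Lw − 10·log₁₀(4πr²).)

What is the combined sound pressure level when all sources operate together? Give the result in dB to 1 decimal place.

95.4 dB

Source at 13.5 m: Lp = 89.9 − 10·log₁₀(4π·13.5²) = 89.9 − 10·log₁₀(2290.221) = 56.3 dB.
Sum in the linear (power) domain: Σ 10^(Lᵢ/10) = 10^(56.3/10) + 10^(92.8/10) + 10^(87.9/10) + 10^(89.9/10) = 3.5e+09.
Back to dB: 10·log₁₀ Σ = 95.4 dB.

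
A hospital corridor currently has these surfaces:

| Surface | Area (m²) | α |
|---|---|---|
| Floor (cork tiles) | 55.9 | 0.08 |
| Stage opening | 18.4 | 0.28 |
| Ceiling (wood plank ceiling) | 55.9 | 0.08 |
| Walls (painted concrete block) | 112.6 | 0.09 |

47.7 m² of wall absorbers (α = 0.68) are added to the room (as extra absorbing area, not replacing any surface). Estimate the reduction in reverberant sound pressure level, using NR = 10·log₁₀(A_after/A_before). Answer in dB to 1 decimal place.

3.7 dB

Equivalent absorption area: A_before = 55.9·0.08 + 18.4·0.28 + 55.9·0.08 + 112.6·0.09 = 24.230 m².
Treatment contributes 47.7·0.68 = 32.436 sabins.
A_after = 24.230 + 32.436 = 56.666 sabins.
Reduction = 10 log₁₀(A_after/A_before) = 10 log₁₀(2.3387) = 3.7 dB.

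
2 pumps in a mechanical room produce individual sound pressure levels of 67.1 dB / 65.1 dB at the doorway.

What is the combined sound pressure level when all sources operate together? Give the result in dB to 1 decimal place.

69.2 dB

Σ 10^(Lᵢ/10) = 8.365e+06.
Combined level = 10 log₁₀(8.365e+06) = 69.2 dB.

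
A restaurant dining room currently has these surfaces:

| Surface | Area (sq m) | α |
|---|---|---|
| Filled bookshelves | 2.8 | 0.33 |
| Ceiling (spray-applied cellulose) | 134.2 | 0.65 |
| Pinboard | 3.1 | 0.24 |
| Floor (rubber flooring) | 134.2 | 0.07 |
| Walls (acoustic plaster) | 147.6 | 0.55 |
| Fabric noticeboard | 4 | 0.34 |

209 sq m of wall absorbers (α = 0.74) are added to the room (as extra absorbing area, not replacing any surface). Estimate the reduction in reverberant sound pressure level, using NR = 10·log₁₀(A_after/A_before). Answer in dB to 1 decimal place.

2.7 dB

A_before = Σ Sᵢαᵢ = 2.8×0.33 + 134.2×0.65 + 3.1×0.24 + 134.2×0.07 + 147.6×0.55 + 4×0.34 = 180.832 sabins.
Added absorption = 209 × 0.74 = 154.660 sabins.
New total A_after = 335.492 sabins.
NR = 10·log₁₀(335.492/180.832) = 2.7 dB.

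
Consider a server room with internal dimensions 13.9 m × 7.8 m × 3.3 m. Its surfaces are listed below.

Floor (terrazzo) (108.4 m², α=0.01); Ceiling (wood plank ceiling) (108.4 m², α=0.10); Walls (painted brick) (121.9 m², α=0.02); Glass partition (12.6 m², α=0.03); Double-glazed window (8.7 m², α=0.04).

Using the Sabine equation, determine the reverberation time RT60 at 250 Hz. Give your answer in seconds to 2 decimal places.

A = Σ Sᵢαᵢ = 108.4*0.01 + 108.4*0.10 + 121.9*0.02 + 12.6*0.03 + 8.7*0.04 = 15.088 sabins.
Volume V = 13.9 × 7.8 × 3.3 = 357.786 m³.
RT60 = 0.161 · V / A = 0.161 × 357.786 / 15.088 = 3.82 s.

3.82 sec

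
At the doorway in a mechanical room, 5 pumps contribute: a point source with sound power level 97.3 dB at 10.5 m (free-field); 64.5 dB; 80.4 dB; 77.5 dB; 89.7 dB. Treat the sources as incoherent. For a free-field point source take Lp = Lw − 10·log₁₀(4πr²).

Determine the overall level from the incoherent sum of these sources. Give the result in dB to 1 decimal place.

Source at 10.5 m: Lp = 97.3 − 10·log₁₀(4π·10.5²) = 97.3 − 10·log₁₀(1385.442) = 65.9 dB.
Σ 10^(Lᵢ/10) = 1.106e+09.
L_total = 10·log₁₀(1.106e+09) = 90.4 dB.

90.4 dB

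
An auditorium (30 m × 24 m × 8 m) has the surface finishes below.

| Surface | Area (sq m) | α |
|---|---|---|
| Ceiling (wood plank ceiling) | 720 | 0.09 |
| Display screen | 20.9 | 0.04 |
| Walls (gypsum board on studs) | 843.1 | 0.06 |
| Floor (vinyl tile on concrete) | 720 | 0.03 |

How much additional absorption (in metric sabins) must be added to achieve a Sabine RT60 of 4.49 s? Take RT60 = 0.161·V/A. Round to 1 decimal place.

Equivalent absorption area: A₁ = 720×0.09 + 20.9×0.04 + 843.1×0.06 + 720×0.03 = 137.822 sq m.
For T = 4.49 s, need A₂ = 0.161·V/T = 0.161·5760/4.49 = 206.539 sabins.
Shortfall: 206.539 − 137.822 = 68.7 sabins.

68.7 sabins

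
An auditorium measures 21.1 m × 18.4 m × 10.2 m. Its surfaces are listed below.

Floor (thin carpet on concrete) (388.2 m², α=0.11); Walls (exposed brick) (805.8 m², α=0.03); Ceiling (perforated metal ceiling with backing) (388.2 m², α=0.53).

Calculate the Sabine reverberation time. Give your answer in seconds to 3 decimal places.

Equivalent absorption area: A = 388.2·0.11 + 805.8·0.03 + 388.2·0.53 = 272.622 m².
Volume V = 21.1 × 18.4 × 10.2 = 3960.048 m³.
RT60 = 0.161 · V / A = 0.161 × 3960.048 / 272.622 = 2.339 s.

2.339 seconds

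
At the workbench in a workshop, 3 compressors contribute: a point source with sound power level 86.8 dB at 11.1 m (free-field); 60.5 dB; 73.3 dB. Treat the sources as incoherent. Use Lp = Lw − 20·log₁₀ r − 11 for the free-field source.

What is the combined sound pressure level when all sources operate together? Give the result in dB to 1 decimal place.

73.6 dB

Source at 11.1 m: Lp = 86.8 − 20·log₁₀(11.1) − 11 = 54.9 dB.
Σ 10^(Lᵢ/10) = 2.281e+07.
L_total = 10·log₁₀(2.281e+07) = 73.6 dB.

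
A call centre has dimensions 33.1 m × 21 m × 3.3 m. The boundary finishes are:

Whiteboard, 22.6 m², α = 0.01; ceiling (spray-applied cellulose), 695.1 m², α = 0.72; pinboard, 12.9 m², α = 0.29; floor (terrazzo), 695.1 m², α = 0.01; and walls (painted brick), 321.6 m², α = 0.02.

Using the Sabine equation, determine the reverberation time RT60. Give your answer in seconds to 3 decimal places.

Equivalent absorption area: A = 22.6×0.01 + 695.1×0.72 + 12.9×0.29 + 695.1×0.01 + 321.6×0.02 = 517.822 m².
V = 33.1·21·3.3 = 2293.83 m³.
T = 0.161 V/A = 0.161·2293.83/517.822 = 0.713 s.

0.713 sec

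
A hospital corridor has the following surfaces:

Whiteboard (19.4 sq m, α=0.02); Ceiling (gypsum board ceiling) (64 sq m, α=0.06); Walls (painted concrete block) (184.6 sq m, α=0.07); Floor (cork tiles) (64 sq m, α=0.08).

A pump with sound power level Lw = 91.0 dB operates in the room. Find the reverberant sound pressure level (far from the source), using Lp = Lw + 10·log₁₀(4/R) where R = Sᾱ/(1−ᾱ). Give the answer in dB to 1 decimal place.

83.2 dB

A = 22.270 sabins; S = 332.0 sq m.
ᾱ = 22.270/332.0 = 0.0671; R = Sᾱ/(1−ᾱ) = 22.270/(1−0.0671) = 23.872 sq m.
Lp = Lw + 10 log₁₀(4/R) = 91.0 -7.76 = 83.2 dB.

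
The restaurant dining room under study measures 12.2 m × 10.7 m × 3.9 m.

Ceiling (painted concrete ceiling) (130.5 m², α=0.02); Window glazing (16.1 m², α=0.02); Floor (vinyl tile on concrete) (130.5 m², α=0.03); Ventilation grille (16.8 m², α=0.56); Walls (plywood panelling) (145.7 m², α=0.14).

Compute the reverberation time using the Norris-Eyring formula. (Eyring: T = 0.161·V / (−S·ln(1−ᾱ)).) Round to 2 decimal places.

2.14 sec

Total surface area S = 130.5 + 16.1 + 130.5 + 16.8 + 145.7 = 439.6 m².
Σ(Sᵢαᵢ) = 130.5×0.02 + 16.1×0.02 + 130.5×0.03 + 16.8×0.56 + 145.7×0.14 = 36.653.
ᾱ = 36.653 / 439.6 = 0.0834.
−S·ln(1−ᾱ) = −439.6 × ln(1 − 0.0834) = 38.282.
V = 12.2 × 10.7 × 3.9 = 509.106 m³.
RT60 = 0.161 × 509.106 / 38.282 = 2.14 s.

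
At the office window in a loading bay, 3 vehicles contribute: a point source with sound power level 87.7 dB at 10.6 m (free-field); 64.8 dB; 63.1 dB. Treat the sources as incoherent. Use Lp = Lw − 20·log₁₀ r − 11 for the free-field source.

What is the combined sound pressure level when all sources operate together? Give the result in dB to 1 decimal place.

Source at 10.6 m: Lp = 87.7 − 20·log₁₀(10.6) − 11 = 56.2 dB.
Converting to relative power and adding: 10^(56.2/10) + 10^(64.8/10) + 10^(63.1/10) = 5.479e+06.
Back to dB: 10·log₁₀ Σ = 67.4 dB.

67.4 dB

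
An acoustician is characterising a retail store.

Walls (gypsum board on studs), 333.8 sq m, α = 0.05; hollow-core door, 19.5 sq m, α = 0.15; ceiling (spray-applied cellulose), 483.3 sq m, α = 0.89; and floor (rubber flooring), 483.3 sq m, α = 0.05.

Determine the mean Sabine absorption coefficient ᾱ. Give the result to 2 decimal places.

0.36

S = Σ Sᵢ = 333.8 + 19.5 + 483.3 + 483.3 = 1319.9 sq m.
Weighted sum Σ Sα = 473.917.
ᾱ = A/S = 0.36.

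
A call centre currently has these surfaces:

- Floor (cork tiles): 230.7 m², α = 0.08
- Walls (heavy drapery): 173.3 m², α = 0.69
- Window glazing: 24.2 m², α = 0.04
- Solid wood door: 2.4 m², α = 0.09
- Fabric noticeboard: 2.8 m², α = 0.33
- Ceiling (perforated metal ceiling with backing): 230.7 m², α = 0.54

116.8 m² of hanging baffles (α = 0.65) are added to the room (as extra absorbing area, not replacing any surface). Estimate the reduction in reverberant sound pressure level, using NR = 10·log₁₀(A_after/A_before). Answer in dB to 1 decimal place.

1.1 dB

Total absorption A_before = 230.7×0.08 + 173.3×0.69 + 24.2×0.04 + 2.4×0.09 + 2.8×0.33 + 230.7×0.54
  = 18.456 + 119.577 + 0.968 + 0.216 + 0.924 + 124.578 = 264.719 m² sabins.
Treatment contributes 116.8·0.65 = 75.920 sabins.
A_after = 264.719 + 75.920 = 340.639 sabins.
NR = 10·log₁₀(340.639/264.719) = 1.1 dB.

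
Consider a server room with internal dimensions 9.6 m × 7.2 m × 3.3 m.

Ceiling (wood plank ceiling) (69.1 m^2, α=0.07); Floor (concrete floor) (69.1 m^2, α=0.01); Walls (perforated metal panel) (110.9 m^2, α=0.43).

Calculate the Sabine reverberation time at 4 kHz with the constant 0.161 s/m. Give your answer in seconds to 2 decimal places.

Equivalent absorption area: A = 69.1×0.07 + 69.1×0.01 + 110.9×0.43 = 53.215 m^2.
V = 9.6·7.2·3.3 = 228.096 m³.
Sabine: RT60 = 0.161 × 228.096 / 53.215 = 0.69 s.

0.69 seconds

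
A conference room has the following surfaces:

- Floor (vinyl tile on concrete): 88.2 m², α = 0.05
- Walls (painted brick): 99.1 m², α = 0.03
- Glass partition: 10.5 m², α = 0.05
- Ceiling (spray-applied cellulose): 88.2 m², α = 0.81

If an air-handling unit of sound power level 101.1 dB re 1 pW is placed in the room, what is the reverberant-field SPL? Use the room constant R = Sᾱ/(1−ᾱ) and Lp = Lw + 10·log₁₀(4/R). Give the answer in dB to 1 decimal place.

86.7 dB

Σ(Sᵢαᵢ) = 88.2·0.05 + 99.1·0.03 + 10.5·0.05 + 88.2·0.81 = 79.350; total area S = 286.0 m².
ᾱ = 0.2774, so room constant R = A/(1−ᾱ) = 109.812 m².
Lp = 101.1 + 10·log₁₀(4/109.812) = 101.1 + (-14.39) = 86.7 dB.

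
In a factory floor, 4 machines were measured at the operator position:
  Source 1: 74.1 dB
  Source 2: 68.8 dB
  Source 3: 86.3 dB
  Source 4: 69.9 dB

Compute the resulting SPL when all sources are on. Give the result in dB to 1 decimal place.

86.7 dB

Sum in the linear (power) domain: Σ 10^(Lᵢ/10) = 10^(74.1/10) + 10^(68.8/10) + 10^(86.3/10) + 10^(69.9/10) = 4.696e+08.
Combined level = 10 log₁₀(4.696e+08) = 86.7 dB.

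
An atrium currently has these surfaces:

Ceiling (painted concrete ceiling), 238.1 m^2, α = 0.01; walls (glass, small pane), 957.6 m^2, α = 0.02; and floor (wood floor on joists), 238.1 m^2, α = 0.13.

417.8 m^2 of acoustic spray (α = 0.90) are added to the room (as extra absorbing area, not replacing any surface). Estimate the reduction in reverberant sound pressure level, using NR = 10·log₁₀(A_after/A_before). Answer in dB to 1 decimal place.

Equivalent absorption area: A_before = 238.1*0.01 + 957.6*0.02 + 238.1*0.13 = 52.486 m^2.
Treatment contributes 417.8·0.90 = 376.020 sabins.
New total A_after = 428.506 sabins.
NR = 10·log₁₀(428.506/52.486) = 9.1 dB.

9.1 dB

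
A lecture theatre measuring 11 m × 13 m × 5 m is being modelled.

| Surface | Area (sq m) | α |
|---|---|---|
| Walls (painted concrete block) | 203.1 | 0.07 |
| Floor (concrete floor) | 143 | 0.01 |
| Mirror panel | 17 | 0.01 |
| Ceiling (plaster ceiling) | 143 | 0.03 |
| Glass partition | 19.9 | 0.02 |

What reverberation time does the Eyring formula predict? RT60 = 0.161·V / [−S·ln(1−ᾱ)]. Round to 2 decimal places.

5.50 s

S = Σ Sᵢ = 526.0 sq m.
Σ(Sᵢαᵢ) = 203.1×0.07 + 143×0.01 + 17×0.01 + 143×0.03 + 19.9×0.02 = 20.505.
Mean coefficient ᾱ = A/S = 0.0390.
−S·ln(1−ᾱ) = −526.0 × ln(1 − 0.0390) = 20.925.
V = 11 × 13 × 5 = 715 m³.
T = 0.161·V/[−S·ln(1−ᾱ)] = 0.161·715/20.925 = 5.50 s.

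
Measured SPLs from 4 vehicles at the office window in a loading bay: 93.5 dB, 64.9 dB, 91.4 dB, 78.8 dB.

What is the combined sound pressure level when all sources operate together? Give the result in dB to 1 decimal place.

95.7 dB

Converting to relative power and adding: 10^(93.5/10) + 10^(64.9/10) + 10^(91.4/10) + 10^(78.8/10) = 3.698e+09.
L_total = 10·log₁₀(3.698e+09) = 95.7 dB.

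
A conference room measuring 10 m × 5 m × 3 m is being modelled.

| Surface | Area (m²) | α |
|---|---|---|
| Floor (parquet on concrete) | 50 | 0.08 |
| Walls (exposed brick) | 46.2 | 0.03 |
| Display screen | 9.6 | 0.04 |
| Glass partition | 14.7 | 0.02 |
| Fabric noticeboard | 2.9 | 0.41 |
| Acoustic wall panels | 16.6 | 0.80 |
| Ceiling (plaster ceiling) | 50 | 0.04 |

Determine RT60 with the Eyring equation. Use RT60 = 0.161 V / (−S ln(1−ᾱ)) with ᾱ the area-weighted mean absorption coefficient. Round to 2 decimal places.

1.01 seconds

S = Σ Sᵢ = 190.0 m².
Σ(Sᵢαᵢ) = 50·0.08 + 46.2·0.03 + 9.6·0.04 + 14.7·0.02 + 2.9·0.41 + 16.6·0.80 + 50·0.04 = 22.533.
ᾱ = 22.533 / 190.0 = 0.1186.
Eyring denominator: −S ln(1−ᾱ) = 23.986.
V = 10 × 5 × 3 = 150 m³.
T = 0.161·V/[−S·ln(1−ᾱ)] = 0.161·150/23.986 = 1.01 s.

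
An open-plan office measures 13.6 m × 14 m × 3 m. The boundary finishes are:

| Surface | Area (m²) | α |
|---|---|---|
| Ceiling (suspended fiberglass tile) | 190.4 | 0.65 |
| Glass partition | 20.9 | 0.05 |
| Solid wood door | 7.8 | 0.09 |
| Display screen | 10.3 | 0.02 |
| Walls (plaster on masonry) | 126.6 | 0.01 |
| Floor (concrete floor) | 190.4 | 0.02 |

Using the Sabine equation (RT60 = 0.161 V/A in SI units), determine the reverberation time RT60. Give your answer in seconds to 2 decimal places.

0.70 s

Total absorption A = 190.4×0.65 + 20.9×0.05 + 7.8×0.09 + 10.3×0.02 + 126.6×0.01 + 190.4×0.02
  = 123.760 + 1.045 + 0.702 + 0.206 + 1.266 + 3.808 = 130.787 m² sabins.
Room volume: 571.2 m³.
RT60 = 0.161 · V / A = 0.161 × 571.2 / 130.787 = 0.70 s.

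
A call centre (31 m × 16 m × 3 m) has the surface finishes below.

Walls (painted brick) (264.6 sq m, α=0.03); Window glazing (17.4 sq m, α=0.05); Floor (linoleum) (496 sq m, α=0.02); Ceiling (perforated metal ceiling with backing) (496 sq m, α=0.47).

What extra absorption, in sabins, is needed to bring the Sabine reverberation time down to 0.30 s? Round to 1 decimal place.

Summing Sᵢαᵢ: 7.938 + 0.870 + 9.920 + 233.120 → A₁ = 251.848 sabins.
V = 1488 m³. Required absorption A₂ = 0.161 × 1488 / 0.30 = 798.560 sabins.
ΔA = A₂ − A₁ = 798.560 − 251.848 = 546.7 sabins.

546.7 sabins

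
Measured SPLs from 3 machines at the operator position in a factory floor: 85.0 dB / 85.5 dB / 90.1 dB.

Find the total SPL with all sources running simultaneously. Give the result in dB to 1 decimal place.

92.3 dB

Sum in the linear (power) domain: Σ 10^(Lᵢ/10) = 10^(85.0/10) + 10^(85.5/10) + 10^(90.1/10) = 1.694e+09.
Combined level = 10 log₁₀(1.694e+09) = 92.3 dB.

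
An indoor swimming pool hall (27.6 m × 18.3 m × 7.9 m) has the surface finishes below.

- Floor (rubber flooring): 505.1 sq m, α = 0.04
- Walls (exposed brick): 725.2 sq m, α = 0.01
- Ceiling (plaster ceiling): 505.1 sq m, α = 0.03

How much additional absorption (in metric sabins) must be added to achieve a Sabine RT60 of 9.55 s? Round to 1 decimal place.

Total absorption A₁ = 505.1×0.04 + 725.2×0.01 + 505.1×0.03
  = 20.204 + 7.252 + 15.153 = 42.609 sq m sabins.
For T = 9.55 s, need A₂ = 0.161·V/T = 0.161·3990.132/9.55 = 67.268 sabins.
ΔA = A₂ − A₁ = 67.268 − 42.609 = 24.7 sabins.

24.7 sabins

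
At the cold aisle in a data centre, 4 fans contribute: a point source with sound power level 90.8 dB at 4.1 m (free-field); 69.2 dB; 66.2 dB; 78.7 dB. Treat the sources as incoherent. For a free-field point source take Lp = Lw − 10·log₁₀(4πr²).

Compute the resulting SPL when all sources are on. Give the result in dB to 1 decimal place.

79.7 dB

Source at 4.1 m: Lp = 90.8 − 10·log₁₀(4π·4.1²) = 90.8 − 10·log₁₀(211.241) = 67.6 dB.
Σ 10^(Lᵢ/10) = 9.237e+07.
Back to dB: 10·log₁₀ Σ = 79.7 dB.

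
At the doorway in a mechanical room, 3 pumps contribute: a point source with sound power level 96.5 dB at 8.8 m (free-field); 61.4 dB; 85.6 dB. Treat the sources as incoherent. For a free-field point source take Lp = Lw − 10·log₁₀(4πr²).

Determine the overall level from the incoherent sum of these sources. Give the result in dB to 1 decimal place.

85.7 dB

Source at 8.8 m: Lp = 96.5 − 10·log₁₀(4π·8.8²) = 96.5 − 10·log₁₀(973.140) = 66.6 dB.
Sum in the linear (power) domain: Σ 10^(Lᵢ/10) = 10^(66.6/10) + 10^(61.4/10) + 10^(85.6/10) = 3.69e+08.
Combined level = 10 log₁₀(3.69e+08) = 85.7 dB.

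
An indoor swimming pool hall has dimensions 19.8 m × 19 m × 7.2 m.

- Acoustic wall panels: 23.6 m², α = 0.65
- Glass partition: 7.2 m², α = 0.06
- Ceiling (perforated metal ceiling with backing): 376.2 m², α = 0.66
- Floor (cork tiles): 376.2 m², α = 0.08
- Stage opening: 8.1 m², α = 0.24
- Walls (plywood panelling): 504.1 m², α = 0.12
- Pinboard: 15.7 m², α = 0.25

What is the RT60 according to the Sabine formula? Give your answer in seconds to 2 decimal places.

1.21 seconds

Total absorption A = 23.6·0.65 + 7.2·0.06 + 376.2·0.66 + 376.2·0.08 + 8.1·0.24 + 504.1·0.12 + 15.7·0.25
  = 15.340 + 0.432 + 248.292 + 30.096 + 1.944 + 60.492 + 3.925 = 360.521 m² sabins.
Room volume: 2708.64 m³.
RT60 = 0.161 · V / A = 0.161 × 2708.64 / 360.521 = 1.21 s.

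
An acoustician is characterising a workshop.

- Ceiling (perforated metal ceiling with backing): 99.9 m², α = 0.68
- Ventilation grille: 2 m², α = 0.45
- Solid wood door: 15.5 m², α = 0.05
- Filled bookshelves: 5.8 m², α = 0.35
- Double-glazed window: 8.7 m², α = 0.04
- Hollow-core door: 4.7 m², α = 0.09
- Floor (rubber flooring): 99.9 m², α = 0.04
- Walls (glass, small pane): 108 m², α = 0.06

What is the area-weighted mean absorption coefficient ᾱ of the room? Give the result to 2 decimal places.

0.24

S = Σ Sᵢ = 99.9 + 2 + 15.5 + 5.8 + 8.7 + 4.7 + 99.9 + 108 = 344.5 m².
Weighted sum Σ Sα = 82.884.
ᾱ = 82.884 / 344.5 = 0.24.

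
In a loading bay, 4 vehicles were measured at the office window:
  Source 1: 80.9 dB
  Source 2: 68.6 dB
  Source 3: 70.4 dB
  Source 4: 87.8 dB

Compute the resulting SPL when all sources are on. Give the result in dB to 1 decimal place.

88.7 dB

Σ 10^(Lᵢ/10) = 7.438e+08.
L_total = 10·log₁₀(7.438e+08) = 88.7 dB.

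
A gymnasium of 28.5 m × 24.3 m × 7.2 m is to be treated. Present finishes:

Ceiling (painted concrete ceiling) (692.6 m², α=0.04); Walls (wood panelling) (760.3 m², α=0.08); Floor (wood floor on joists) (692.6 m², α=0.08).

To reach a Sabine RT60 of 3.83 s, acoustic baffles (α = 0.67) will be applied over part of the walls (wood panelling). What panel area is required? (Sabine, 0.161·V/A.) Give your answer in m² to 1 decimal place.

111.3

Total absorption A₁ = 692.6×0.04 + 760.3×0.08 + 692.6×0.08
  = 27.704 + 60.824 + 55.408 = 143.936 m² sabins.
V = 4986.36 m³. Target absorption A₂ = 0.161 × 4986.36 / 3.83 = 209.609 sabins.
ΔA needed = 209.609 − 143.936 = 65.673 sabins.
Each m² of panel replacing the walls (wood panelling) adds (0.67 − 0.08) = 0.59 sabins.
Panel area = 65.673 / 0.59 = 111.3 m².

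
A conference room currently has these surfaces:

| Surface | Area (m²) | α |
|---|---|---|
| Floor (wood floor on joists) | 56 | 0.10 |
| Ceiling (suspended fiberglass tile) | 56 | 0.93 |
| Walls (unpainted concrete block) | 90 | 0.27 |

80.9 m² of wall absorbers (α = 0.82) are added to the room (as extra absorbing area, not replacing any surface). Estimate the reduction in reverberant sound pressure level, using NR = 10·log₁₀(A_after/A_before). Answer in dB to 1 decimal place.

A_before = Σ Sᵢαᵢ = 56*0.10 + 56*0.93 + 90*0.27 = 81.980 sabins.
Added absorption = 80.9 × 0.82 = 66.338 sabins.
New total A_after = 148.318 sabins.
Reduction = 10 log₁₀(A_after/A_before) = 10 log₁₀(1.8092) = 2.6 dB.

2.6 dB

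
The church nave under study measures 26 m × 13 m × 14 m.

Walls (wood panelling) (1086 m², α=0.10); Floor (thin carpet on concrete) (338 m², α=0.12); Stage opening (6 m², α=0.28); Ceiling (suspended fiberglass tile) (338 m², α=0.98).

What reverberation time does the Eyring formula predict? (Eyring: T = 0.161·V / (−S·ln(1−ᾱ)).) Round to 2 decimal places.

1.35 s

S = Σ Sᵢ = 1768.0 m².
Absorption A = 1086·0.10 + 338·0.12 + 6·0.28 + 338·0.98 = 482.080 sabins.
Mean coefficient ᾱ = A/S = 0.2727.
Eyring denominator: −S ln(1−ᾱ) = 562.960.
V = 26 × 13 × 14 = 4732 m³.
T = 0.161·V/[−S·ln(1−ᾱ)] = 0.161·4732/562.960 = 1.35 s.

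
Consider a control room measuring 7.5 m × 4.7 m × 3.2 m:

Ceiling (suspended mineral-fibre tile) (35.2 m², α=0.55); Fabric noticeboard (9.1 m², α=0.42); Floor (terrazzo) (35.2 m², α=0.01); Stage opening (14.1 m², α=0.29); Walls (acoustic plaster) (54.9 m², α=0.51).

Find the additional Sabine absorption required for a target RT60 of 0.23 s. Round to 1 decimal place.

23.3 sabins

Equivalent absorption area: A₁ = 35.2×0.55 + 9.1×0.42 + 35.2×0.01 + 14.1×0.29 + 54.9×0.51 = 55.622 m².
V = 112.8 m³. Required absorption A₂ = 0.161 × 112.8 / 0.23 = 78.960 sabins.
Additional absorption ΔA = 78.960 − 55.622 = 23.3 sabins.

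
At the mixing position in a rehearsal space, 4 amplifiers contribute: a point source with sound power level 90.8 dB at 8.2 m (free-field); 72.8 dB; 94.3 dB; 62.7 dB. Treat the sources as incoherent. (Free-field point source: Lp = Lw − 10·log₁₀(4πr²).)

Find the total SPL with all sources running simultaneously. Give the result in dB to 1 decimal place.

94.3 dB

Source at 8.2 m: Lp = 90.8 − 10·log₁₀(4π·8.2²) = 90.8 − 10·log₁₀(844.963) = 61.5 dB.
Converting to relative power and adding: 10^(61.5/10) + 10^(72.8/10) + 10^(94.3/10) + 10^(62.7/10) = 2.714e+09.
Combined level = 10 log₁₀(2.714e+09) = 94.3 dB.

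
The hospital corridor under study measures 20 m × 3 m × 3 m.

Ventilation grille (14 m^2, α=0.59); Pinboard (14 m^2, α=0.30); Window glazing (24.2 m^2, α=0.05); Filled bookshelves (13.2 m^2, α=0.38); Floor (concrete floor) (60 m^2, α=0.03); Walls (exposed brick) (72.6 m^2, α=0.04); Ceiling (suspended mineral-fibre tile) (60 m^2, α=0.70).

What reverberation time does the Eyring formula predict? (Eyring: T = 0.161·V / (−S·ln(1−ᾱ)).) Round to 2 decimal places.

0.38 sec

S = Σ Sᵢ = 258.0 m^2.
Σ(Sᵢαᵢ) = 14×0.59 + 14×0.30 + 24.2×0.05 + 13.2×0.38 + 60×0.03 + 72.6×0.04 + 60×0.70 = 65.390.
ᾱ = 65.390 / 258.0 = 0.2534.
−S·ln(1−ᾱ) = −258.0 × ln(1 − 0.2534) = 75.394.
V = 20 × 3 × 3 = 180 m³.
T = 0.161·V/[−S·ln(1−ᾱ)] = 0.161·180/75.394 = 0.38 s.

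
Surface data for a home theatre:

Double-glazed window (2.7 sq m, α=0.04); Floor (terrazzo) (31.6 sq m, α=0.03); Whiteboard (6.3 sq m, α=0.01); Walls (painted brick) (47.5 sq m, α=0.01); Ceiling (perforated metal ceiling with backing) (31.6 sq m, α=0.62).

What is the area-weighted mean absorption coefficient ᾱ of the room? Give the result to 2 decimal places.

S = Σ Sᵢ = 2.7 + 31.6 + 6.3 + 47.5 + 31.6 = 119.7 sq m.
A = 2.7*0.04 + 31.6*0.03 + 6.3*0.01 + 47.5*0.01 + 31.6*0.62 = 21.186 sabins.
ᾱ = A/S = 0.18.

0.18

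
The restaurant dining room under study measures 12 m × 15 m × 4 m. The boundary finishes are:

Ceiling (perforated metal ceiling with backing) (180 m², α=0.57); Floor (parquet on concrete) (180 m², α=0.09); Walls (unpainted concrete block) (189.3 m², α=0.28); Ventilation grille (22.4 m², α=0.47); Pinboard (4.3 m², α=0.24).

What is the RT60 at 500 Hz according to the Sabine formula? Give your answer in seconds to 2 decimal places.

A = Σ Sᵢαᵢ = 180·0.57 + 180·0.09 + 189.3·0.28 + 22.4·0.47 + 4.3·0.24 = 183.364 sabins.
V = 12·15·4 = 720 m³.
Sabine: RT60 = 0.161 × 720 / 183.364 = 0.63 s.

0.63 s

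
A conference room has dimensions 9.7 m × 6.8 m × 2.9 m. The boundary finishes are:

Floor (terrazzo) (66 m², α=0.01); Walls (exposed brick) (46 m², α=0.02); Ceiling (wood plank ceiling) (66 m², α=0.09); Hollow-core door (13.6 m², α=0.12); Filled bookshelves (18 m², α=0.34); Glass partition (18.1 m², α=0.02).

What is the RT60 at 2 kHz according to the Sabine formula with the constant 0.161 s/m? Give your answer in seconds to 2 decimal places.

Summing Sᵢαᵢ: 0.660 + 0.920 + 5.940 + 1.632 + 6.120 + 0.362 → A = 15.634 sabins.
Volume V = 9.7 × 6.8 × 2.9 = 191.284 m³.
Sabine: RT60 = 0.161 × 191.284 / 15.634 = 1.97 s.

1.97 sec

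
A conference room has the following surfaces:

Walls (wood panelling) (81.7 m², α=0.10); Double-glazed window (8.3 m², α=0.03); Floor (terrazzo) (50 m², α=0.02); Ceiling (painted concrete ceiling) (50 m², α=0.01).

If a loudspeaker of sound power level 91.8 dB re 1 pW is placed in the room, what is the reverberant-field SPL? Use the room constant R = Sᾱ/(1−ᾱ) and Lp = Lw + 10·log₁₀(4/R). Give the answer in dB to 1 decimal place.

Σ(Sᵢαᵢ) = 81.7·0.10 + 8.3·0.03 + 50·0.02 + 50·0.01 = 9.919; total area S = 190.0 m².
ᾱ = 0.0522, so room constant R = A/(1−ᾱ) = 10.465 m².
Lp = 91.8 + 10·log₁₀(4/10.465) = 91.8 + (-4.18) = 87.6 dB.

87.6 dB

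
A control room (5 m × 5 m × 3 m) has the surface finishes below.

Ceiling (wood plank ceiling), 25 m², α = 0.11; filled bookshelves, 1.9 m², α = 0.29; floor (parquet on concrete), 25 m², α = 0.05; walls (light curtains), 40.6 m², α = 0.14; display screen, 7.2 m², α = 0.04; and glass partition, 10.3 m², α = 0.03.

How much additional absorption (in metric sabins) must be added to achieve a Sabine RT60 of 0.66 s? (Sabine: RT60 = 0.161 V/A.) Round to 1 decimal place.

A₁ = Σ Sᵢαᵢ = 25×0.11 + 1.9×0.29 + 25×0.05 + 40.6×0.14 + 7.2×0.04 + 10.3×0.03 = 10.832 sabins.
For T = 0.66 s, need A₂ = 0.161·V/T = 0.161·75/0.66 = 18.295 sabins.
Shortfall: 18.295 − 10.832 = 7.5 sabins.

7.5 sabins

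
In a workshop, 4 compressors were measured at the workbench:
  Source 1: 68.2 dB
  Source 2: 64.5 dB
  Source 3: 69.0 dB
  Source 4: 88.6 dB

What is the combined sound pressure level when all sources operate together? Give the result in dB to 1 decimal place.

88.7 dB

Σ 10^(Lᵢ/10) = 7.418e+08.
Combined level = 10 log₁₀(7.418e+08) = 88.7 dB.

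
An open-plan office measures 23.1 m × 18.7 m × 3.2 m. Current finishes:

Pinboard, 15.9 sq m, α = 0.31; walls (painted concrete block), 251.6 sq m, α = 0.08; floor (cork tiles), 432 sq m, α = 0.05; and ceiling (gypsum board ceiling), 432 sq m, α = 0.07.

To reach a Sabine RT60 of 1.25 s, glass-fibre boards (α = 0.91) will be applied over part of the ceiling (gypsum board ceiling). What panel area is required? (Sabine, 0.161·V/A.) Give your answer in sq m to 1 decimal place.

Summing Sᵢαᵢ: 4.929 + 20.128 + 21.600 + 30.240 → A₁ = 76.897 sabins.
V = 1382.304 m³. Target absorption A₂ = 0.161 × 1382.304 / 1.25 = 178.041 sabins.
ΔA needed = 178.041 − 76.897 = 101.144 sabins.
Net gain per sq m: Δα = 0.91 − 0.07 = 0.84.
Area = ΔA/Δα = 101.144/0.84 = 120.4 sq m.

120.4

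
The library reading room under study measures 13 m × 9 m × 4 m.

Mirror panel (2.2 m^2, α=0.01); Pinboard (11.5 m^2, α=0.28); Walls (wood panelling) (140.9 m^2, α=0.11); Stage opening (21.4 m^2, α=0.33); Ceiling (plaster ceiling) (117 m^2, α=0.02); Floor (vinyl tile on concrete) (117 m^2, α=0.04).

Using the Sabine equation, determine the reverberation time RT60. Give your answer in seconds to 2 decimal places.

2.30 sec

A = Σ Sᵢαᵢ = 2.2·0.01 + 11.5·0.28 + 140.9·0.11 + 21.4·0.33 + 117·0.02 + 117·0.04 = 32.823 sabins.
V = 13·9·4 = 468 m³.
RT60 = 0.161 · V / A = 0.161 × 468 / 32.823 = 2.30 s.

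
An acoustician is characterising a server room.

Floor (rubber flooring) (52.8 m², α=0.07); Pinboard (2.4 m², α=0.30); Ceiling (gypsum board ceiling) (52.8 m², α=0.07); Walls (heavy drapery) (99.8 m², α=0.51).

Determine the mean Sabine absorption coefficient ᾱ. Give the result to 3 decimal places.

S = Σ Sᵢ = 52.8 + 2.4 + 52.8 + 99.8 = 207.8 m².
A = 52.8*0.07 + 2.4*0.30 + 52.8*0.07 + 99.8*0.51 = 59.010 sabins.
ᾱ = 59.010 / 207.8 = 0.284.

0.284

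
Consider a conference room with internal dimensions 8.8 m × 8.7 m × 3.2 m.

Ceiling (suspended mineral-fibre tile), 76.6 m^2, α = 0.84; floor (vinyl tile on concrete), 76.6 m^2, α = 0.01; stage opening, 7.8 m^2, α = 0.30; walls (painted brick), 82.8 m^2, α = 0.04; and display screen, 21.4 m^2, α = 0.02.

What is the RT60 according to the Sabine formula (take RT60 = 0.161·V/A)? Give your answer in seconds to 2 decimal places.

Total absorption A = 76.6·0.84 + 76.6·0.01 + 7.8·0.30 + 82.8·0.04 + 21.4·0.02
  = 64.344 + 0.766 + 2.340 + 3.312 + 0.428 = 71.190 m^2 sabins.
Volume V = 8.8 × 8.7 × 3.2 = 244.992 m³.
T = 0.161 V/A = 0.161·244.992/71.190 = 0.55 s.

0.55 sec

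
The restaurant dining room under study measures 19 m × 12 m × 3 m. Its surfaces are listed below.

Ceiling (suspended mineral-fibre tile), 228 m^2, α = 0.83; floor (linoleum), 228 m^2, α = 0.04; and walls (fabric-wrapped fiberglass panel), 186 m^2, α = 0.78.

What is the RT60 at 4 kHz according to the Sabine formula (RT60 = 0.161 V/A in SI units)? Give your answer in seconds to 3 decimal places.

0.321 s

Equivalent absorption area: A = 228*0.83 + 228*0.04 + 186*0.78 = 343.440 m^2.
V = 19·12·3 = 684 m³.
RT60 = 0.161 · V / A = 0.161 × 684 / 343.440 = 0.321 s.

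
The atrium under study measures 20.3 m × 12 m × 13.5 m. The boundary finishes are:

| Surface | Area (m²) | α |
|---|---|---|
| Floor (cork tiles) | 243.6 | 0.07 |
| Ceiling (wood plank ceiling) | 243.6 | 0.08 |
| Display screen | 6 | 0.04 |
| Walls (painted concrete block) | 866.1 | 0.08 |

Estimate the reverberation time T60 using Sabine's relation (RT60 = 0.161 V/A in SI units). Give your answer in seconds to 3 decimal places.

Total absorption A = 243.6·0.07 + 243.6·0.08 + 6·0.04 + 866.1·0.08
  = 17.052 + 19.488 + 0.240 + 69.288 = 106.068 m² sabins.
Volume V = 20.3 × 12 × 13.5 = 3288.6 m³.
T = 0.161 V/A = 0.161·3288.6/106.068 = 4.992 s.

4.992 seconds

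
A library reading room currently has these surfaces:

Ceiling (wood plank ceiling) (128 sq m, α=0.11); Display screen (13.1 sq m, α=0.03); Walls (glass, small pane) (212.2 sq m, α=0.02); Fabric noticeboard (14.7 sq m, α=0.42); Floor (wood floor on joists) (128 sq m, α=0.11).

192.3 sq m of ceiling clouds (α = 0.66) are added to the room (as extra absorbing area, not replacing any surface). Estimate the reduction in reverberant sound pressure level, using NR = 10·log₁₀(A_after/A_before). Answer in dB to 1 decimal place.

6.3 dB

Equivalent absorption area: A_before = 128×0.11 + 13.1×0.03 + 212.2×0.02 + 14.7×0.42 + 128×0.11 = 38.971 sq m.
Added absorption = 192.3 × 0.66 = 126.918 sabins.
A_after = 38.971 + 126.918 = 165.889 sabins.
NR = 10·log₁₀(165.889/38.971) = 6.3 dB.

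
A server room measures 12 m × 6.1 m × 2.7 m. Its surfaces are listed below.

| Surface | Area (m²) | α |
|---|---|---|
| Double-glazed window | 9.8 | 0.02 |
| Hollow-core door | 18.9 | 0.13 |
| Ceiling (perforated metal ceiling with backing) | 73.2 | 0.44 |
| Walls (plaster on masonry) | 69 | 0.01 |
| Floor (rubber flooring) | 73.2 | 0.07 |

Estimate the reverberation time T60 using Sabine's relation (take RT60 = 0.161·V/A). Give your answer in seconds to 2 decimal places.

A = Σ Sᵢαᵢ = 9.8*0.02 + 18.9*0.13 + 73.2*0.44 + 69*0.01 + 73.2*0.07 = 40.675 sabins.
V = 12·6.1·2.7 = 197.64 m³.
T = 0.161 V/A = 0.161·197.64/40.675 = 0.78 s.

0.78 s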